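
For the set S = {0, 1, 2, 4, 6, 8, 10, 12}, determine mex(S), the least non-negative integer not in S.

3

The values 0, 1, 2 are all present; 3 is the first non-negative integer missing from the set.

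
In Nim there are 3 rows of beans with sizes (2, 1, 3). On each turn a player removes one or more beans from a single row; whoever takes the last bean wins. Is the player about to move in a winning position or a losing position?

Compute the nim-sum pairwise:
2 ^ 1 = 3
3 ^ 3 = 0
The nim-sum is 0, so this is a P-position: the player to move is in a losing position under optimal play.

Losing position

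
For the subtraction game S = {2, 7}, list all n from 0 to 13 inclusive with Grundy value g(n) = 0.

0, 1, 4, 5, 9, 10, 13

Grundy values for subtraction set {2, 7}:
g(0) = mex{} = 0
g(1) = mex{} = 0
g(2) = mex{0} = 1
g(3) = mex{0} = 1
g(4) = mex{1} = 0
g(5) = mex{1} = 0
g(6) = mex{0} = 1
g(7) = mex{0} = 1
g(8) = mex{0,1} = 2
g(9) = mex{1} = 0
g(10) = mex{1,2} = 0
g(11) = mex{0} = 1
g(12) = mex{0} = 1
g(13) = mex{1} = 0
The P-positions (g = 0) in 0..13 are 0, 1, 4, 5, 9, 10, 13.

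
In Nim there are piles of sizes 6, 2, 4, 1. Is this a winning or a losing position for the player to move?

Compute the nim-sum pairwise:
6 ⊕ 2 = 4
4 ⊕ 4 = 0
0 ⊕ 1 = 1
The nim-sum is 1 ≠ 0, so this is an N-position: the player to move can win.

Winning position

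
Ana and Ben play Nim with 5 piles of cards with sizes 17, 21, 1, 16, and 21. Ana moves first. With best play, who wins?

Ben wins

Nim-sum: 17 ⊕ 21 ⊕ 1 ⊕ 16 ⊕ 21 = 0.
The nim-sum is 0, so this is a P-position: the player to move is in a losing position under optimal play; Ana is about to move from it and so loses — Ben wins.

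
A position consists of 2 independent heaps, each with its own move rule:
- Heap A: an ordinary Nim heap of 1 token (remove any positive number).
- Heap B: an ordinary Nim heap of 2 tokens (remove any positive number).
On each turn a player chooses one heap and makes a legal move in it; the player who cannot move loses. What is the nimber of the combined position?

3

Heap A is a plain Nim heap of size 1, so its Grundy value is 1.
Heap B is a plain Nim heap of size 2, so its Grundy value is 2.
By the Sprague-Grundy theorem, the Grundy value of a sum of independent games is the XOR of the component values.
Combined value = 1 ⊕ 2 = 3.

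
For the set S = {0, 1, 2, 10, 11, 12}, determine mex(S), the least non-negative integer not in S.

The values 0, 1, 2 are all present; 3 is the first non-negative integer missing from the set.

3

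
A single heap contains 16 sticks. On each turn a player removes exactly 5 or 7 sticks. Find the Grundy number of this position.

0

Compute g(0), g(1), … for moves {5, 7}:
k:     0  1  2  3  4  5  6  7  8  9 10 11 12 13 14 15 16
g(k):  0  0  0  0  0  1  1  1  1  1  2  2  0  0  0  0  0
So g(16) = 0.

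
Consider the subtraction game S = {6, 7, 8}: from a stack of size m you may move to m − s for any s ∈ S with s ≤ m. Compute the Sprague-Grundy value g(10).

1

Compute g(0), g(1), … for moves {6, 7, 8}:
k:     0  1  2  3  4  5  6  7  8  9 10
g(k):  0  0  0  0  0  0  1  1  1  1  1
So g(10) = 1.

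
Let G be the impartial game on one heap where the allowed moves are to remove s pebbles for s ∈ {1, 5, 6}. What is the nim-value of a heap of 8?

Compute g(0), g(1), … for moves {1, 5, 6}:
g(0) = mex{} = 0
g(1) = mex{0} = 1
g(2) = mex{1} = 0
g(3) = mex{0} = 1
g(4) = mex{1} = 0
g(5) = mex{0} = 1
g(6) = mex{0,1} = 2
g(7) = mex{0,1,2} = 3
g(8) = mex{0,1,3} = 2
So g(8) = 2.

2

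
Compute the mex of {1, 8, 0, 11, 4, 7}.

2

The values 0, 1 are all present; 2 is the first non-negative integer missing from the set.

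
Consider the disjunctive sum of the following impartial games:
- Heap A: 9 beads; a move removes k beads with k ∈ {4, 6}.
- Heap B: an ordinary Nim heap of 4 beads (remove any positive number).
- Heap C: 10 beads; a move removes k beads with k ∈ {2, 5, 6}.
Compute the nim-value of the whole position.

7

For heap A, compute g(0), g(1), … with moves {4, 6}:
k:     0  1  2  3  4  5  6  7  8  9
g(k):  0  0  0  0  1  1  1  1  2  2
So g(9) = 2.
Heap B is a plain Nim heap of size 4, so its Grundy value is 4.
For heap C, compute g(0), g(1), … with moves {2, 5, 6}:
g(0) = mex{} = 0
g(1) = mex{} = 0
g(2) = mex{0} = 1
g(3) = mex{0} = 1
g(4) = mex{1} = 0
g(5) = mex{0,1} = 2
g(6) = mex{0} = 1
g(7) = mex{0,1,2} = 3
g(8) = mex{1} = 0
g(9) = mex{0,1,3} = 2
g(10) = mex{0,2} = 1
So g(10) = 1.
The value of a disjunctive sum is the nim-sum of the parts.
Combined value = 2 ⊕ 4 ⊕ 1 = 7.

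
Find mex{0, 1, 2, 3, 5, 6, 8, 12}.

The values 0, 1, 2, 3 are all present; 4 is the first non-negative integer missing from the set.

4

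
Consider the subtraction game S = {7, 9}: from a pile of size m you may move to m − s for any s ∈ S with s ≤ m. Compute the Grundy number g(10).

Build the Grundy sequence with g(k) = mex{g(k−s) : s ∈ {7, 9}, s ≤ k}:
k:     0  1  2  3  4  5  6  7  8  9 10
g(k):  0  0  0  0  0  0  0  1  1  1  1
So g(10) = 1.

1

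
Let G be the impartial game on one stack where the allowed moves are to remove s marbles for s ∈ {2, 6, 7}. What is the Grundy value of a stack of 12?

Grundy values for subtraction set {2, 6, 7}:
k:     0  1  2  3  4  5  6  7  8  9 10 11 12
g(k):  0  0  1  1  0  0  1  1  2  0  3  1  2
So g(12) = 2.

2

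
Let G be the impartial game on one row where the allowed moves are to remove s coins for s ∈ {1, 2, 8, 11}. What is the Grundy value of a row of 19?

1

Compute g(0), g(1), … for moves {1, 2, 8, 11}:
k:     0  1  2  3  4  5  6  7  8  9 10 11 12 13 14 15 16 17 18 19
g(k):  0  1  2  0  1  2  0  1  2  0  1  2  0  1  2  0  1  2  0  1
So g(19) = 1.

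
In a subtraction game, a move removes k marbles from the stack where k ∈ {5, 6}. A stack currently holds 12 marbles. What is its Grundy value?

0

Compute g(0), g(1), … for moves {5, 6}:
g(0) = mex{} = 0
g(1) = mex{} = 0
g(2) = mex{} = 0
g(3) = mex{} = 0
g(4) = mex{} = 0
g(5) = mex{0} = 1
g(6) = mex{0} = 1
g(7) = mex{0} = 1
g(8) = mex{0} = 1
g(9) = mex{0} = 1
g(10) = mex{0,1} = 2
g(11) = mex{1} = 0
g(12) = mex{1} = 0
So g(12) = 0.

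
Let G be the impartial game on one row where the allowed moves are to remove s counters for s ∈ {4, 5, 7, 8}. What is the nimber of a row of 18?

Grundy values for subtraction set {4, 5, 7, 8}:
k:     0  1  2  3  4  5  6  7  8  9 10 11 12 13 14 15 16 17 18
g(k):  0  0  0  0  1  1  1  1  2  2  2  2  0  0  0  0  1  1  1
So g(18) = 1.

1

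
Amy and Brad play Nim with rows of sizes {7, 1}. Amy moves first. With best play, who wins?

Amy wins

Write each in binary and XOR column by column:
  111  (7)
  001  (1)
  ---
  110  (6)
The nim-sum is 6 ≠ 0, so this is an N-position: the player to move can win; Amy has a winning move.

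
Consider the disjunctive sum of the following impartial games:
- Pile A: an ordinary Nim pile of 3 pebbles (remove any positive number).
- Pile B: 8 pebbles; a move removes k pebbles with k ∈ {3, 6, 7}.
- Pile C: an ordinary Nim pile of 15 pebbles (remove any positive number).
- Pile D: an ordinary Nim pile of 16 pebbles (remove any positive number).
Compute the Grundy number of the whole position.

30

Pile A is a plain Nim pile of size 3, so its Grundy value is 3.
Build the Grundy sequence for pile B with g(k) = mex{g(k−s) : s ∈ {3, 6, 7}, s ≤ k}:
k:     0  1  2  3  4  5  6  7  8
g(k):  0  0  0  1  1  1  2  2  2
So g(8) = 2.
Pile C is a plain Nim pile of size 15, so its Grundy value is 15.
Pile D is a plain Nim pile of size 16, so its Grundy value is 16.
The value of a disjunctive sum is the nim-sum of the parts.
Combined value = 3 ⊕ 2 ⊕ 15 ⊕ 16 = 30.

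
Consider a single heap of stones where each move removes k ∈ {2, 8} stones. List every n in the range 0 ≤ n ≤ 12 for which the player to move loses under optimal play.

0, 1, 4, 5, 10, 11

Grundy values for subtraction set {2, 8}:
k:     0  1  2  3  4  5  6  7  8  9 10 11 12
g(k):  0  0  1  1  0  0  1  1  2  2  0  0  1
The P-positions (g = 0) in 0..12 are 0, 1, 4, 5, 10, 11.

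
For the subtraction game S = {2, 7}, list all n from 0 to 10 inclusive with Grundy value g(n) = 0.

0, 1, 4, 5, 9, 10

Build the Grundy sequence with g(k) = mex{g(k−s) : s ∈ {2, 7}, s ≤ k}:
g(0) = mex{} = 0
g(1) = mex{} = 0
g(2) = mex{0} = 1
g(3) = mex{0} = 1
g(4) = mex{1} = 0
g(5) = mex{1} = 0
g(6) = mex{0} = 1
g(7) = mex{0} = 1
g(8) = mex{0,1} = 2
g(9) = mex{1} = 0
g(10) = mex{1,2} = 0
The P-positions (g = 0) in 0..10 are 0, 1, 4, 5, 9, 10.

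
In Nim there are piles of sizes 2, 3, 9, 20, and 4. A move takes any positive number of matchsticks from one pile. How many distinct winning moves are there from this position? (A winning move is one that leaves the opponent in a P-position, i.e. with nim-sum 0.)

Compute the nim-sum pairwise:
2 ^ 3 = 1
1 ^ 9 = 8
8 ^ 20 = 28
28 ^ 4 = 24
The overall nim-sum is X = 24. A pile of size p has a winning move iff p XOR X < p (reduce it to p XOR X).
  2: 2 XOR 24 = 26 ≥ 2 — no move.
  3: 3 XOR 24 = 27 ≥ 3 — no move.
  9: 9 XOR 24 = 17 ≥ 9 — no move.
  20: 20 XOR 24 = 12 < 20 — winning move (to 12).
  4: 4 XOR 24 = 28 ≥ 4 — no move.
That gives 1 winning move.

1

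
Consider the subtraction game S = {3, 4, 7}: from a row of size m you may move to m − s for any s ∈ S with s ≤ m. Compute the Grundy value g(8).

2

Build the Grundy sequence with g(k) = mex{g(k−s) : s ∈ {3, 4, 7}, s ≤ k}:
g(0) = mex{} = 0
g(1) = mex{} = 0
g(2) = mex{} = 0
g(3) = mex{0} = 1
g(4) = mex{0} = 1
g(5) = mex{0} = 1
g(6) = mex{0,1} = 2
g(7) = mex{0,1} = 2
g(8) = mex{0,1} = 2
So g(8) = 2.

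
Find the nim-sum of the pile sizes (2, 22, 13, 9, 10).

26

Write each in binary and XOR column by column:
  00010  (2)
  10110  (22)
  01101  (13)
  01001  (9)
  01010  (10)
  -----
  11010  (26)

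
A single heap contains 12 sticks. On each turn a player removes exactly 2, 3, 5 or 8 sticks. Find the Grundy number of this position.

Grundy values for subtraction set {2, 3, 5, 8}:
g(0) = mex{} = 0
g(1) = mex{} = 0
g(2) = mex{0} = 1
g(3) = mex{0} = 1
g(4) = mex{0,1} = 2
g(5) = mex{0,1} = 2
g(6) = mex{0,1,2} = 3
g(7) = mex{1,2} = 0
g(8) = mex{0,1,2,3} = 4
g(9) = mex{0,2,3} = 1
g(10) = mex{0,1,2,4} = 3
g(11) = mex{1,3,4} = 0
g(12) = mex{0,1,2,3} = 4
So g(12) = 4.

4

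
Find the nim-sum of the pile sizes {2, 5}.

Nim-sum: 2 ⊕ 5 = 7.

7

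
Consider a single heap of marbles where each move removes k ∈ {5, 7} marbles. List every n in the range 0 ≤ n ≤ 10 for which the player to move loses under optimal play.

0, 1, 2, 3, 4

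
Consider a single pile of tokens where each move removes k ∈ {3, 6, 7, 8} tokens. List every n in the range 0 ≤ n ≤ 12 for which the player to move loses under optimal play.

0, 1, 2, 11, 12

Compute g(0), g(1), … for moves {3, 6, 7, 8}:
k:     0  1  2  3  4  5  6  7  8  9 10 11 12
g(k):  0  0  0  1  1  1  2  2  2  3  3  0  0
The P-positions (g = 0) in 0..12 are 0, 1, 2, 11, 12.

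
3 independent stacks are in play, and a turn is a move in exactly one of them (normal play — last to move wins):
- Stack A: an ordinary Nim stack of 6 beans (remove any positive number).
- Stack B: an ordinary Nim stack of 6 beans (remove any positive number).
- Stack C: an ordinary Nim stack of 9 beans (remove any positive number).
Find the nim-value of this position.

Stack A is a plain Nim stack of size 6, so its Grundy value is 6.
Stack B is a plain Nim stack of size 6, so its Grundy value is 6.
Stack C is a plain Nim stack of size 9, so its Grundy value is 9.
By the Sprague-Grundy theorem, the Grundy value of a sum of independent games is the XOR of the component values.
Combined value = 6 XOR 6 XOR 9 = 9.

9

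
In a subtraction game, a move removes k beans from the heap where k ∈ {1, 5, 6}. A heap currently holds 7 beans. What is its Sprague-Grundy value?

3

Grundy values for subtraction set {1, 5, 6}:
g(0) = mex{} = 0
g(1) = mex{0} = 1
g(2) = mex{1} = 0
g(3) = mex{0} = 1
g(4) = mex{1} = 0
g(5) = mex{0} = 1
g(6) = mex{0,1} = 2
g(7) = mex{0,1,2} = 3
So g(7) = 3.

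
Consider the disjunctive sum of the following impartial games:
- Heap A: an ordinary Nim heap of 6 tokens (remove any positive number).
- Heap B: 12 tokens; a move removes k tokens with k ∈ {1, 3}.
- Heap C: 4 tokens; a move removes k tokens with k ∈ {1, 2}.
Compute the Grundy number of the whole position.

Heap A is a plain Nim heap of size 6, so its Grundy value is 6.
Grundy values for heap B (subtraction set {1, 3}):
g(0) = mex{} = 0
g(1) = mex{0} = 1
g(2) = mex{1} = 0
g(3) = mex{0} = 1
g(4) = mex{1} = 0
g(5) = mex{0} = 1
g(6) = mex{1} = 0
g(7) = mex{0} = 1
g(8) = mex{1} = 0
g(9) = mex{0} = 1
g(10) = mex{1} = 0
g(11) = mex{0} = 1
g(12) = mex{1} = 0
So g(12) = 0.
For heap C, compute g(0), g(1), … with moves {1, 2}:
g(0) = mex{} = 0
g(1) = mex{0} = 1
g(2) = mex{0,1} = 2
g(3) = mex{1,2} = 0
g(4) = mex{0,2} = 1
So g(4) = 1.
By the Sprague-Grundy theorem, the Grundy value of a sum of independent games is the XOR of the component values.
Combined value = 6 ⊕ 0 ⊕ 1 = 7.

7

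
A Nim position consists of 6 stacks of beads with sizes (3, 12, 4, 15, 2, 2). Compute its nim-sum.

Compute the nim-sum pairwise:
3 XOR 12 = 15
15 XOR 4 = 11
11 XOR 15 = 4
4 XOR 2 = 6
6 XOR 2 = 4

4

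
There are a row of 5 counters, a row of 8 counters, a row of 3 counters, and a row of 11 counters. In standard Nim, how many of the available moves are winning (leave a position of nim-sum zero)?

1

Nim-sum: 5 ⊕ 8 ⊕ 3 ⊕ 11 = 5.
The overall nim-sum is X = 5. A row of size p has a winning move iff p XOR X < p (reduce it to p XOR X).
  5: 5 XOR 5 = 0 < 5 — winning move (to 0).
  8: 8 XOR 5 = 13 ≥ 8 — no move.
  3: 3 XOR 5 = 6 ≥ 3 — no move.
  11: 11 XOR 5 = 14 ≥ 11 — no move.
That gives 1 winning move.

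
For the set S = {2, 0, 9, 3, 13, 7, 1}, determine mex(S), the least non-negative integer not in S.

The values 0, 1, 2, 3 are all present; 4 is the first non-negative integer missing from the set.

4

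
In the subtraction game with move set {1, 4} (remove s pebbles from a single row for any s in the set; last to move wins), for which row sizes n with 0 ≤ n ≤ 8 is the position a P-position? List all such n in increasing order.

Build the Grundy sequence with g(k) = mex{g(k−s) : s ∈ {1, 4}, s ≤ k}:
k:     0  1  2  3  4  5  6  7  8
g(k):  0  1  0  1  2  0  1  0  1
The P-positions (g = 0) in 0..8 are 0, 2, 5, 7.

0, 2, 5, 7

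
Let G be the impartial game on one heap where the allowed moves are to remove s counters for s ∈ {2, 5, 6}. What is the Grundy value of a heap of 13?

1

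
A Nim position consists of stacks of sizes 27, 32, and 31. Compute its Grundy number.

36

Compute the nim-sum pairwise:
27 ^ 32 = 59
59 ^ 31 = 36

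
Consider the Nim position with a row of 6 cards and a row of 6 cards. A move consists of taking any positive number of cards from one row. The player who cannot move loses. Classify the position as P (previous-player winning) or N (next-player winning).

P-position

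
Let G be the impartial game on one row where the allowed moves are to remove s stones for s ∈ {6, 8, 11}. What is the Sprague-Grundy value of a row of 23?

Grundy values for subtraction set {6, 8, 11}:
k:     0  1  2  3  4  5  6  7  8  9 10 11 12 13 14 15 16 17 18 19 20 21 22 23
g(k):  0  0  0  0  0  0  1  1  1  1  1  1  2  2  2  2  2  0  0  0  0  0  0  1
So g(23) = 1.

1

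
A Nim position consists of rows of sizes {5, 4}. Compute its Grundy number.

1

Write each in binary and XOR column by column:
  101  (5)
  100  (4)
  ---
  001  (1)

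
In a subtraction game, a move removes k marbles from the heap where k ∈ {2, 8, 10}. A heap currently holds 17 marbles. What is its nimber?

Grundy values for subtraction set {2, 8, 10}:
k:     0  1  2  3  4  5  6  7  8  9 10 11 12 13 14 15 16 17
g(k):  0  0  1  1  0  0  1  1  2  2  3  3  2  2  3  3  0  0
So g(17) = 0.

0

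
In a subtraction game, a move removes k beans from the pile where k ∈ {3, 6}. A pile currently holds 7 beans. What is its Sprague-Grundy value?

2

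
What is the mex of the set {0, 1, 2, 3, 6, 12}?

The values 0, 1, 2, 3 are all present; 4 is the first non-negative integer missing from the set.

4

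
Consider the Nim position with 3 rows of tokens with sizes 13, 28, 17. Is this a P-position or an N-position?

P-position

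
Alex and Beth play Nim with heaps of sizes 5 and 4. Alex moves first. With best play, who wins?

Alex wins

Nim-sum: 5 ⊕ 4 = 1.
The nim-sum is 1 ≠ 0, so this is an N-position: the player to move can win; Alex has a winning move.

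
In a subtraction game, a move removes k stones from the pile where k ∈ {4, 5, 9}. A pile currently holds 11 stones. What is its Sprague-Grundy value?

2

Compute g(0), g(1), … for moves {4, 5, 9}:
k:     0  1  2  3  4  5  6  7  8  9 10 11
g(k):  0  0  0  0  1  1  1  1  2  2  2  2
So g(11) = 2.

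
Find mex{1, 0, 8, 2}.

The values 0, 1, 2 are all present; 3 is the first non-negative integer missing from the set.

3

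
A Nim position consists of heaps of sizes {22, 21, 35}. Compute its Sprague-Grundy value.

Nim-sum: 22 ^ 21 ^ 35 = 32.

32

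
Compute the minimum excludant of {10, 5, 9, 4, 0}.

1

0 is in the set but 1 is not, so the mex is 1.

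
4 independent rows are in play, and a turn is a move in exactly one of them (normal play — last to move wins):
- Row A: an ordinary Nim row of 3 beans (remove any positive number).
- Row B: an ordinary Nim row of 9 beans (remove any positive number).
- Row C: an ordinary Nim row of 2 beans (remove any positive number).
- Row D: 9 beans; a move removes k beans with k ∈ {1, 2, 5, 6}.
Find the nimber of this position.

10

Row A is a plain Nim row of size 3, so its Grundy value is 3.
Row B is a plain Nim row of size 9, so its Grundy value is 9.
Row C is a plain Nim row of size 2, so its Grundy value is 2.
Grundy values for row D (subtraction set {1, 2, 5, 6}):
g(0) = mex{} = 0
g(1) = mex{0} = 1
g(2) = mex{0,1} = 2
g(3) = mex{1,2} = 0
g(4) = mex{0,2} = 1
g(5) = mex{0,1} = 2
g(6) = mex{0,1,2} = 3
g(7) = mex{1,2,3} = 0
g(8) = mex{0,2,3} = 1
g(9) = mex{0,1} = 2
So g(9) = 2.
By the Sprague-Grundy theorem, the Grundy value of a sum of independent games is the XOR of the component values.
Combined value = 3 ⊕ 9 ⊕ 2 ⊕ 2 = 10.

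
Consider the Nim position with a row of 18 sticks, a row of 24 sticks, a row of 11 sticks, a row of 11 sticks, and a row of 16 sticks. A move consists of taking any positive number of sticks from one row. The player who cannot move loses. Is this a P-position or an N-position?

Compute the nim-sum pairwise:
18 XOR 24 = 10
10 XOR 11 = 1
1 XOR 11 = 10
10 XOR 16 = 26
The nim-sum is 26 ≠ 0, so this is an N-position: the player to move can win.

N-position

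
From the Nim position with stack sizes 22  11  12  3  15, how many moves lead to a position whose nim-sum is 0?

1

Compute the nim-sum pairwise:
22 ⊕ 11 = 29
29 ⊕ 12 = 17
17 ⊕ 3 = 18
18 ⊕ 15 = 29
The overall nim-sum is X = 29. A stack of size p has a winning move iff p XOR X < p (reduce it to p XOR X).
  22: 22 XOR 29 = 11 < 22 — winning move (to 11).
  11: 11 XOR 29 = 22 ≥ 11 — no move.
  12: 12 XOR 29 = 17 ≥ 12 — no move.
  3: 3 XOR 29 = 30 ≥ 3 — no move.
  15: 15 XOR 29 = 18 ≥ 15 — no move.
That gives 1 winning move.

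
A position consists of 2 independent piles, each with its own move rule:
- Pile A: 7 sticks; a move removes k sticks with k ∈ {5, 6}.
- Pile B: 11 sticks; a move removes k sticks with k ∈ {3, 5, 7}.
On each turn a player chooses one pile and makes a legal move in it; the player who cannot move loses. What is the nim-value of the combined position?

1

For pile A, compute g(0), g(1), … with moves {5, 6}:
g(0) = mex{} = 0
g(1) = mex{} = 0
g(2) = mex{} = 0
g(3) = mex{} = 0
g(4) = mex{} = 0
g(5) = mex{0} = 1
g(6) = mex{0} = 1
g(7) = mex{0} = 1
So g(7) = 1.
Build the Grundy sequence for pile B with g(k) = mex{g(k−s) : s ∈ {3, 5, 7}, s ≤ k}:
k:     0  1  2  3  4  5  6  7  8  9 10 11
g(k):  0  0  0  1  1  1  2  2  2  3  0  0
So g(11) = 0.
The value of a disjunctive sum is the nim-sum of the parts.
Combined value = 1 ⊕ 0 = 1.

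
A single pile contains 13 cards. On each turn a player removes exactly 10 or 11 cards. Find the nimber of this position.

1

Build the Grundy sequence with g(k) = mex{g(k−s) : s ∈ {10, 11}, s ≤ k}:
g(0) = mex{} = 0
g(1) = mex{} = 0
g(2) = mex{} = 0
g(3) = mex{} = 0
g(4) = mex{} = 0
g(5) = mex{} = 0
g(6) = mex{} = 0
g(7) = mex{} = 0
g(8) = mex{} = 0
g(9) = mex{} = 0
g(10) = mex{0} = 1
g(11) = mex{0} = 1
g(12) = mex{0} = 1
g(13) = mex{0} = 1
So g(13) = 1.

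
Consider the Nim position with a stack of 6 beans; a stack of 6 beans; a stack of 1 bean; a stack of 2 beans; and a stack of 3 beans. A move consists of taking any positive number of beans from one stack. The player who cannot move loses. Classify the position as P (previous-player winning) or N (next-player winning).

P-position

Nim-sum: 6 ^ 6 ^ 1 ^ 2 ^ 3 = 0.
The nim-sum is 0, so this is a P-position: the player to move is in a losing position under optimal play.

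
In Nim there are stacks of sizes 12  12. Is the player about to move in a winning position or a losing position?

Losing position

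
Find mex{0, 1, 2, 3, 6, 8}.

4

The values 0, 1, 2, 3 are all present; 4 is the first non-negative integer missing from the set.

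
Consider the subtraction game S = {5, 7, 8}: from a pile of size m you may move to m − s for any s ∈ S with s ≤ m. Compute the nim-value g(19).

Grundy values for subtraction set {5, 7, 8}:
k:     0  1  2  3  4  5  6  7  8  9 10 11 12 13 14 15 16 17 18 19
g(k):  0  0  0  0  0  1  1  1  1  1  2  2  2  0  0  0  0  0  1  1
So g(19) = 1.

1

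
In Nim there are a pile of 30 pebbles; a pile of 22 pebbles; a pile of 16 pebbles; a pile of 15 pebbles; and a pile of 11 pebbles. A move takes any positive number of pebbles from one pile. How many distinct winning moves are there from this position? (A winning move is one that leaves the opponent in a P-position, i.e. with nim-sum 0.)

3

Compute the nim-sum pairwise:
30 ⊕ 22 = 8
8 ⊕ 16 = 24
24 ⊕ 15 = 23
23 ⊕ 11 = 28
The overall nim-sum is X = 28. A pile of size p has a winning move iff p XOR X < p (reduce it to p XOR X).
  30: 30 XOR 28 = 2 < 30 — winning move (to 2).
  22: 22 XOR 28 = 10 < 22 — winning move (to 10).
  16: 16 XOR 28 = 12 < 16 — winning move (to 12).
  15: 15 XOR 28 = 19 ≥ 15 — no move.
  11: 11 XOR 28 = 23 ≥ 11 — no move.
That gives 3 winning moves.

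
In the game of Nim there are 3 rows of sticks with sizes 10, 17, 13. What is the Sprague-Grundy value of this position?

22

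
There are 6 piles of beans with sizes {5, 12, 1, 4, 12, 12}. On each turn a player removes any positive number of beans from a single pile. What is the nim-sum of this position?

12

Compute the nim-sum pairwise:
5 ^ 12 = 9
9 ^ 1 = 8
8 ^ 4 = 12
12 ^ 12 = 0
0 ^ 12 = 12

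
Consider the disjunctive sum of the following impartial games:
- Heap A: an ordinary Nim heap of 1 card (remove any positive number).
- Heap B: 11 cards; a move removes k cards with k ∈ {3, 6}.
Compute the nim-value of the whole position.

Heap A is a plain Nim heap of size 1, so its Grundy value is 1.
Build the Grundy sequence for heap B with g(k) = mex{g(k−s) : s ∈ {3, 6}, s ≤ k}:
g(0) = mex{} = 0
g(1) = mex{} = 0
g(2) = mex{} = 0
g(3) = mex{0} = 1
g(4) = mex{0} = 1
g(5) = mex{0} = 1
g(6) = mex{0,1} = 2
g(7) = mex{0,1} = 2
g(8) = mex{0,1} = 2
g(9) = mex{1,2} = 0
g(10) = mex{1,2} = 0
g(11) = mex{1,2} = 0
So g(11) = 0.
The value of a disjunctive sum is the nim-sum of the parts.
Combined value = 1 ⊕ 0 = 1.

1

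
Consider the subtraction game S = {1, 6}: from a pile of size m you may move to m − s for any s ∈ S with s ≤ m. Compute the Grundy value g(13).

Compute g(0), g(1), … for moves {1, 6}:
g(0) = mex{} = 0
g(1) = mex{0} = 1
g(2) = mex{1} = 0
g(3) = mex{0} = 1
g(4) = mex{1} = 0
g(5) = mex{0} = 1
g(6) = mex{0,1} = 2
g(7) = mex{1,2} = 0
g(8) = mex{0} = 1
g(9) = mex{1} = 0
g(10) = mex{0} = 1
g(11) = mex{1} = 0
g(12) = mex{0,2} = 1
g(13) = mex{0,1} = 2
So g(13) = 2.

2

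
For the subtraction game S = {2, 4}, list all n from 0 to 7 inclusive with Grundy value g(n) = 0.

0, 1, 6, 7

Compute g(0), g(1), … for moves {2, 4}:
k:     0  1  2  3  4  5  6  7
g(k):  0  0  1  1  2  2  0  0
The P-positions (g = 0) in 0..7 are 0, 1, 6, 7.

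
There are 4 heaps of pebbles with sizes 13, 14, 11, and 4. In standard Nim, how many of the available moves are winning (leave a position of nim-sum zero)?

In binary:
  1101  (13)
  1110  (14)
  1011  (11)
  0100  (4)
  ----
  1100  (12)
The overall nim-sum is X = 12. A heap of size p has a winning move iff p XOR X < p (reduce it to p XOR X).
  13: 13 XOR 12 = 1 < 13 — winning move (to 1).
  14: 14 XOR 12 = 2 < 14 — winning move (to 2).
  11: 11 XOR 12 = 7 < 11 — winning move (to 7).
  4: 4 XOR 12 = 8 ≥ 4 — no move.
That gives 3 winning moves.

3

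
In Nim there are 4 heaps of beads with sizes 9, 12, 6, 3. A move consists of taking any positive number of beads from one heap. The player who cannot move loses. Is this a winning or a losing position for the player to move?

Losing position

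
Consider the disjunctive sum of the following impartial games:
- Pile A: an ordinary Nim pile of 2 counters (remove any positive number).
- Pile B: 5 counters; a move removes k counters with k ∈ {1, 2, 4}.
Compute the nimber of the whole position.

0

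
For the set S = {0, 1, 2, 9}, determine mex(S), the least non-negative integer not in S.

The values 0, 1, 2 are all present; 3 is the first non-negative integer missing from the set.

3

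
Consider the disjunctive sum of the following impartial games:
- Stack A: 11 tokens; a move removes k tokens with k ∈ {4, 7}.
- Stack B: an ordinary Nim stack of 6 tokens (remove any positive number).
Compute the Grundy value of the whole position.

Grundy values for stack A (subtraction set {4, 7}):
k:     0  1  2  3  4  5  6  7  8  9 10 11
g(k):  0  0  0  0  1  1  1  1  2  2  2  0
So g(11) = 0.
Stack B is a plain Nim stack of size 6, so its Grundy value is 6.
By the Sprague-Grundy theorem, the Grundy value of a sum of independent games is the XOR of the component values.
Combined value = 0 XOR 6 = 6.

6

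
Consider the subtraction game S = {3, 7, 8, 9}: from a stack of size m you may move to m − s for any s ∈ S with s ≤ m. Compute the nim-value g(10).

Grundy values for subtraction set {3, 7, 8, 9}:
k:     0  1  2  3  4  5  6  7  8  9 10
g(k):  0  0  0  1  1  1  0  2  2  1  3
So g(10) = 3.

3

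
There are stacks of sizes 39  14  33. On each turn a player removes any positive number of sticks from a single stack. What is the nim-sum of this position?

Compute the nim-sum pairwise:
39 ^ 14 = 41
41 ^ 33 = 8

8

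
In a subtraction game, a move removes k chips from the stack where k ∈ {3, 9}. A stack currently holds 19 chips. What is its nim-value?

0

Build the Grundy sequence with g(k) = mex{g(k−s) : s ∈ {3, 9}, s ≤ k}:
k:     0  1  2  3  4  5  6  7  8  9 10 11 12 13 14 15 16 17 18 19
g(k):  0  0  0  1  1  1  0  0  0  1  1  1  0  0  0  1  1  1  0  0
So g(19) = 0.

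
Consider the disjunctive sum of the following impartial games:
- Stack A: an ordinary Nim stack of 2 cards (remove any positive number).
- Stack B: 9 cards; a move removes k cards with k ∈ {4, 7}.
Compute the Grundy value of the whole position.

Stack A is a plain Nim stack of size 2, so its Grundy value is 2.
Build the Grundy sequence for stack B with g(k) = mex{g(k−s) : s ∈ {4, 7}, s ≤ k}:
g(0) = mex{} = 0
g(1) = mex{} = 0
g(2) = mex{} = 0
g(3) = mex{} = 0
g(4) = mex{0} = 1
g(5) = mex{0} = 1
g(6) = mex{0} = 1
g(7) = mex{0} = 1
g(8) = mex{0,1} = 2
g(9) = mex{0,1} = 2
So g(9) = 2.
The value of a disjunctive sum is the nim-sum of the parts.
Combined value = 2 ⊕ 2 = 0.

0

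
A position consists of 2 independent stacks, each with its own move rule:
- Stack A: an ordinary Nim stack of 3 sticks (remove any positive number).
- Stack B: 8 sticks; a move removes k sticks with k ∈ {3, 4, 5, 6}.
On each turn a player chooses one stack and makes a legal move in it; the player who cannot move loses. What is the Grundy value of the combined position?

Stack A is a plain Nim stack of size 3, so its Grundy value is 3.
For stack B, compute g(0), g(1), … with moves {3, 4, 5, 6}:
g(0) = mex{} = 0
g(1) = mex{} = 0
g(2) = mex{} = 0
g(3) = mex{0} = 1
g(4) = mex{0} = 1
g(5) = mex{0} = 1
g(6) = mex{0,1} = 2
g(7) = mex{0,1} = 2
g(8) = mex{0,1} = 2
So g(8) = 2.
By the Sprague-Grundy theorem, the Grundy value of a sum of independent games is the XOR of the component values.
Combined value = 3 ⊕ 2 = 1.

1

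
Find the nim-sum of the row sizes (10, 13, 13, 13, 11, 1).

13

Bitwise XOR of the heap sizes:
  1010  (10)
  1101  (13)
  1101  (13)
  1101  (13)
  1011  (11)
  0001  (1)
  ----
  1101  (13)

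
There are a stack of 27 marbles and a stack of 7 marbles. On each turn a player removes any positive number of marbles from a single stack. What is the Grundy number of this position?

28

Compute the nim-sum pairwise:
27 ^ 7 = 28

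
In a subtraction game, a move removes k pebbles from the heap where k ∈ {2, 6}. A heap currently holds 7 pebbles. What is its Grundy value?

Compute g(0), g(1), … for moves {2, 6}:
k:     0  1  2  3  4  5  6  7
g(k):  0  0  1  1  0  0  1  1
So g(7) = 1.

1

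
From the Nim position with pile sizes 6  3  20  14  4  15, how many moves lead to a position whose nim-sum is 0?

Bitwise XOR of the heap sizes:
  00110  (6)
  00011  (3)
  10100  (20)
  01110  (14)
  00100  (4)
  01111  (15)
  -----
  10100  (20)
The overall nim-sum is X = 20. A pile of size p has a winning move iff p XOR X < p (reduce it to p XOR X).
  6: 6 XOR 20 = 18 ≥ 6 — no move.
  3: 3 XOR 20 = 23 ≥ 3 — no move.
  20: 20 XOR 20 = 0 < 20 — winning move (to 0).
  14: 14 XOR 20 = 26 ≥ 14 — no move.
  4: 4 XOR 20 = 16 ≥ 4 — no move.
  15: 15 XOR 20 = 27 ≥ 15 — no move.
That gives 1 winning move.

1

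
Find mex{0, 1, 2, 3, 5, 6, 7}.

The values 0, 1, 2, 3 are all present; 4 is the first non-negative integer missing from the set.

4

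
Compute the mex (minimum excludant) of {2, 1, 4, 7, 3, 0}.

The values 0, 1, 2, 3, 4 are all present; 5 is the first non-negative integer missing from the set.

5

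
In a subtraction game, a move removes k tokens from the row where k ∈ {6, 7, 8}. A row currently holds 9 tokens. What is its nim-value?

1

Compute g(0), g(1), … for moves {6, 7, 8}:
k:     0  1  2  3  4  5  6  7  8  9
g(k):  0  0  0  0  0  0  1  1  1  1
So g(9) = 1.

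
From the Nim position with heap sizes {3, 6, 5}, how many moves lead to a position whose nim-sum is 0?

Write each in binary and XOR column by column:
  011  (3)
  110  (6)
  101  (5)
  ---
  000  (0)
The nim-sum is already 0, so every move leaves a nonzero nim-sum — there are no winning moves.

0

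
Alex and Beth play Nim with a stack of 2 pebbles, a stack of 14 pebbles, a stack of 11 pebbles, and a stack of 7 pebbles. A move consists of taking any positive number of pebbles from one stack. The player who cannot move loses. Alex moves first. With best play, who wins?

Beth wins

Compute the nim-sum pairwise:
2 XOR 14 = 12
12 XOR 11 = 7
7 XOR 7 = 0
The nim-sum is 0, so this is a P-position: the player to move is in a losing position under optimal play; Alex is about to move from it and so loses — Beth wins.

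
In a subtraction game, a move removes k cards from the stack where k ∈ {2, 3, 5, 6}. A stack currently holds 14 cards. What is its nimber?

3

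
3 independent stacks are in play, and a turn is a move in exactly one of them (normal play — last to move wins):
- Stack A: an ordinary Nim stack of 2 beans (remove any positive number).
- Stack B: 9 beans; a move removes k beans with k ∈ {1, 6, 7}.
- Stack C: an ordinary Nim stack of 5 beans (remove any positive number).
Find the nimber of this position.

4

Stack A is a plain Nim stack of size 2, so its Grundy value is 2.
For stack B, compute g(0), g(1), … with moves {1, 6, 7}:
g(0) = mex{} = 0
g(1) = mex{0} = 1
g(2) = mex{1} = 0
g(3) = mex{0} = 1
g(4) = mex{1} = 0
g(5) = mex{0} = 1
g(6) = mex{0,1} = 2
g(7) = mex{0,1,2} = 3
g(8) = mex{0,1,3} = 2
g(9) = mex{0,1,2} = 3
So g(9) = 3.
Stack C is a plain Nim stack of size 5, so its Grundy value is 5.
By the Sprague-Grundy theorem, the Grundy value of a sum of independent games is the XOR of the component values.
Combined value = 2 ⊕ 3 ⊕ 5 = 4.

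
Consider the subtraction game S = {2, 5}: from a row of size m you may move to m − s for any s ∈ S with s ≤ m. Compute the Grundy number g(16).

Grundy values for subtraction set {2, 5}:
k:     0  1  2  3  4  5  6  7  8  9 10 11 12 13 14 15 16
g(k):  0  0  1  1  0  2  1  0  0  1  1  0  2  1  0  0  1
So g(16) = 1.

1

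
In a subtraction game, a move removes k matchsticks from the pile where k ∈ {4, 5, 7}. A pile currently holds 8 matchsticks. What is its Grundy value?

2

Grundy values for subtraction set {4, 5, 7}:
k:     0  1  2  3  4  5  6  7  8
g(k):  0  0  0  0  1  1  1  1  2
So g(8) = 2.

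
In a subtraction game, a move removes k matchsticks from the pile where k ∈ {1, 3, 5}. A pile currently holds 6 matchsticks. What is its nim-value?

0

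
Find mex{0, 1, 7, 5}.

2

The values 0, 1 are all present; 2 is the first non-negative integer missing from the set.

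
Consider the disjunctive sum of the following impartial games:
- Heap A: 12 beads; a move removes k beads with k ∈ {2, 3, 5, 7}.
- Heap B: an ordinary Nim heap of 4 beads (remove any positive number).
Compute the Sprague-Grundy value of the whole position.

Grundy values for heap A (subtraction set {2, 3, 5, 7}):
k:     0  1  2  3  4  5  6  7  8  9 10 11 12
g(k):  0  0  1  1  2  2  3  3  4  0  0  1  1
So g(12) = 1.
Heap B is a plain Nim heap of size 4, so its Grundy value is 4.
By the Sprague-Grundy theorem, the Grundy value of a sum of independent games is the XOR of the component values.
Combined value = 1 ⊕ 4 = 5.

5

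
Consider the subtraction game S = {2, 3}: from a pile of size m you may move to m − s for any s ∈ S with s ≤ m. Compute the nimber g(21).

Compute g(0), g(1), … for moves {2, 3}:
k:     0  1  2  3  4  5  6  7  8  9 10 11 12 13 14 15 16 17 18 19 20 21
g(k):  0  0  1  1  2  0  0  1  1  2  0  0  1  1  2  0  0  1  1  2  0  0
So g(21) = 0.

0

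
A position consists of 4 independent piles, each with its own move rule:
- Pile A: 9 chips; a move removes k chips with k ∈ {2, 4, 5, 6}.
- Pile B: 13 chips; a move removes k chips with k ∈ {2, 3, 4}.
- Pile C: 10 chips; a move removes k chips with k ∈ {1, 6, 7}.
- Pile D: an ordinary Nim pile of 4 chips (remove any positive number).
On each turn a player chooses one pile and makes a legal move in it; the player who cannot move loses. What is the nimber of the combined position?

Grundy values for pile A (subtraction set {2, 4, 5, 6}):
k:     0  1  2  3  4  5  6  7  8  9
g(k):  0  0  1  1  2  2  3  3  0  0
So g(9) = 0.
Grundy values for pile B (subtraction set {2, 3, 4}):
k:     0  1  2  3  4  5  6  7  8  9 10 11 12 13
g(k):  0  0  1  1  2  2  0  0  1  1  2  2  0  0
So g(13) = 0.
Grundy values for pile C (subtraction set {1, 6, 7}):
g(0) = mex{} = 0
g(1) = mex{0} = 1
g(2) = mex{1} = 0
g(3) = mex{0} = 1
g(4) = mex{1} = 0
g(5) = mex{0} = 1
g(6) = mex{0,1} = 2
g(7) = mex{0,1,2} = 3
g(8) = mex{0,1,3} = 2
g(9) = mex{0,1,2} = 3
g(10) = mex{0,1,3} = 2
So g(10) = 2.
Pile D is a plain Nim pile of size 4, so its Grundy value is 4.
By the Sprague-Grundy theorem, the Grundy value of a sum of independent games is the XOR of the component values.
Combined value = 0 XOR 0 XOR 2 XOR 4 = 6.

6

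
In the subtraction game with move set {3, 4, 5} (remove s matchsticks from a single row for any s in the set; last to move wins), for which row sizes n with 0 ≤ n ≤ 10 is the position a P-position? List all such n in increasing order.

0, 1, 2, 8, 9, 10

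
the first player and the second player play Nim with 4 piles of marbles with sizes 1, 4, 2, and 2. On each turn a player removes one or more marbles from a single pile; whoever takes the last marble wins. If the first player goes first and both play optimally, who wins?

Compute the nim-sum pairwise:
1 ^ 4 = 5
5 ^ 2 = 7
7 ^ 2 = 5
The nim-sum is 5 ≠ 0, so this is an N-position: the player to move can win; the first player has a winning move.

the first player wins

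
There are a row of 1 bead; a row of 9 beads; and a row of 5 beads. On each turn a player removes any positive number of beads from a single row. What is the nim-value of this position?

Nim-sum: 1 ^ 9 ^ 5 = 13.

13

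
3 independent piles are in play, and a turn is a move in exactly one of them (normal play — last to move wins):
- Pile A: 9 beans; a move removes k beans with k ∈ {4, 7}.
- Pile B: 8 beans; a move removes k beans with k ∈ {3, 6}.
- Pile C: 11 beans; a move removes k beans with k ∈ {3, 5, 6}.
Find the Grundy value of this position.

Grundy values for pile A (subtraction set {4, 7}):
g(0) = mex{} = 0
g(1) = mex{} = 0
g(2) = mex{} = 0
g(3) = mex{} = 0
g(4) = mex{0} = 1
g(5) = mex{0} = 1
g(6) = mex{0} = 1
g(7) = mex{0} = 1
g(8) = mex{0,1} = 2
g(9) = mex{0,1} = 2
So g(9) = 2.
Build the Grundy sequence for pile B with g(k) = mex{g(k−s) : s ∈ {3, 6}, s ≤ k}:
k:     0  1  2  3  4  5  6  7  8
g(k):  0  0  0  1  1  1  2  2  2
So g(8) = 2.
For pile C, compute g(0), g(1), … with moves {3, 5, 6}:
g(0) = mex{} = 0
g(1) = mex{} = 0
g(2) = mex{} = 0
g(3) = mex{0} = 1
g(4) = mex{0} = 1
g(5) = mex{0} = 1
g(6) = mex{0,1} = 2
g(7) = mex{0,1} = 2
g(8) = mex{0,1} = 2
g(9) = mex{1,2} = 0
g(10) = mex{1,2} = 0
g(11) = mex{1,2} = 0
So g(11) = 0.
The value of a disjunctive sum is the nim-sum of the parts.
Combined value = 2 XOR 2 XOR 0 = 0.

0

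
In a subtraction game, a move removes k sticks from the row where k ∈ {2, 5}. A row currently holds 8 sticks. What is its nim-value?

Grundy values for subtraction set {2, 5}:
k:     0  1  2  3  4  5  6  7  8
g(k):  0  0  1  1  0  2  1  0  0
So g(8) = 0.

0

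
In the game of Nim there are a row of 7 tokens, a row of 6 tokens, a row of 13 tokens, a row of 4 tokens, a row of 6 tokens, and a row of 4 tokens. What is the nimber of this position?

10

Write each in binary and XOR column by column:
  0111  (7)
  0110  (6)
  1101  (13)
  0100  (4)
  0110  (6)
  0100  (4)
  ----
  1010  (10)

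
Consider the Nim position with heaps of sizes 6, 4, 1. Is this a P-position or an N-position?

Compute the nim-sum pairwise:
6 ⊕ 4 = 2
2 ⊕ 1 = 3
The nim-sum is 3 ≠ 0, so this is an N-position: the player to move can win.

N-position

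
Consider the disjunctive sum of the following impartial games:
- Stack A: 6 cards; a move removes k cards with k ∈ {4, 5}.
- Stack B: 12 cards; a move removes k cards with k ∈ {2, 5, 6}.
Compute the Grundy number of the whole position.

1

Grundy values for stack A (subtraction set {4, 5}):
k:     0  1  2  3  4  5  6
g(k):  0  0  0  0  1  1  1
So g(6) = 1.
For stack B, compute g(0), g(1), … with moves {2, 5, 6}:
k:     0  1  2  3  4  5  6  7  8  9 10 11 12
g(k):  0  0  1  1  0  2  1  3  0  2  1  0  0
So g(12) = 0.
The value of a disjunctive sum is the nim-sum of the parts.
Combined value = 1 XOR 0 = 1.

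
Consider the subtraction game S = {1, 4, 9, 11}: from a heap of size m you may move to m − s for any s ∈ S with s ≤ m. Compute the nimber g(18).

Grundy values for subtraction set {1, 4, 9, 11}:
k:     0  1  2  3  4  5  6  7  8  9 10 11 12 13 14 15 16 17 18
g(k):  0  1  0  1  2  0  1  0  1  2  0  1  0  1  2  0  1  0  1
So g(18) = 1.

1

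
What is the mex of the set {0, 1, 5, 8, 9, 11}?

2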